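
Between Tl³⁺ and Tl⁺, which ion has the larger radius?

Both ions have Z = 81 protons, but Tl³⁺ has lost more electrons, so its remaining electrons feel a larger effective nuclear charge per electron and are pulled in more tightly.
Higher positive charge → smaller ion, so Tl⁺ > Tl³⁺.

Tl⁺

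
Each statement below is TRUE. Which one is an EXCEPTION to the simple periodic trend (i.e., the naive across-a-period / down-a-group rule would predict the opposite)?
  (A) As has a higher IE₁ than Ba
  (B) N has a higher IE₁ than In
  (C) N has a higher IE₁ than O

(C)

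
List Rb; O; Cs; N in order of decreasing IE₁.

N, O, Rb, Cs

N is in period 2, group 15; O is in period 2, group 16; Rb is in period 5, group 1; Cs is in period 6, group 1.
First ionization energy rises across a period (greater Z_eff holds electrons more tightly) and falls down a group (valence electrons are farther from the nucleus).
These span different periods and groups, so the two trends combine.
Rb > Cs: Rb sits above Cs in group 1, so the down-group effect alone puts Rb higher.
O > Rb: both effects reinforce here, so O is clearly the higher of the two.
N > O: this pair runs against the simple trend — see the exception note.
Note the exception: N has a higher first ionization energy than O, contrary to the simple trend — pairing an electron in O's 2p⁴ costs repulsion energy, so O ionizes more easily than half-filled N (2p³).
Tabulated first ionization energy (kJ/mol): N 1402, O 1314, Rb 403, Cs 376.
So from highest to lowest: N > O > Rb > Cs.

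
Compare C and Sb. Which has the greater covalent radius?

Sb

C is in period 2, group 14; Sb is in period 5, group 15.
Atomic radius shrinks across a period as nuclear charge pulls the same shell inward, and grows down a group as new shells are added.
These span different periods and groups, so the two trends combine.
Sb > C: period and group pull opposite ways; the down-group shift dominates (140 vs 75 pm).
For reference (pm): C 75, Sb 140.
So Sb has the greater covalent radius (Sb > C).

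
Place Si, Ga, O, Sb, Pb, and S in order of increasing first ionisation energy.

Ga < Pb < Si < Sb < S < O

O is in period 2, group 16; Si is in period 3, group 14; S is in period 3, group 16; Ga is in period 4, group 13; Sb is in period 5, group 15; Pb is in period 6, group 14.
Removing the outermost electron gets harder across a period and easier down a group.
Neither a single period nor a single group — weigh both effects.
Pb > Ga: period and group pull opposite ways; the across-period shift dominates (716 vs 579 kJ/mol).
Si > Pb: they share group 14; the group trend gives Si the larger value.
Sb > Si: the two effects oppose for this pair; the across-period effect wins (831 vs 786 kJ/mol).
S > Sb: both effects reinforce here, so S is clearly the higher of the two.
O > S: they share group 16; the group trend gives O the larger value.
For reference (kJ/mol): O 1314, Si 786, S 1000, Ga 579, Sb 831, Pb 716.
So from lowest to highest: Ga < Pb < Si < Sb < S < O.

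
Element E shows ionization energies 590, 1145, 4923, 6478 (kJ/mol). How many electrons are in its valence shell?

2

Look for the largest jump between consecutive ionization energies: IE3/IE2 ≈ 4.3, far larger than any earlier ratio.
That jump marks the point where a core electron is being removed. So the atom has 2 valence electrons.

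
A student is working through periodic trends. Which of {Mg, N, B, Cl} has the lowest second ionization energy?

The second ionization energy removes an electron from the +1 ion. For each element: Mg⁺ still has 1 valence electron; N⁺ still has 4 valence electrons; B⁺ still has 2 valence electrons; Cl⁺ still has 6 valence electrons.
All are still removing valence electrons, so compare the +1 ions as you would atoms: IE_2 generally rises across a period (higher Z_eff) and falls down a group (larger shell), subject to the usual subshell exceptions.
Valence configurations: Mg⁺ [Ne]3s¹, N⁺ [He]2s²2p², B⁺ [He]2s², Cl⁺ [Ne]3s²3p⁴.
Tabulated IE_2 (kJ/mol): Mg 1451, N 2856, B 2427, Cl 2298.
So the second ionization energies run Mg < Cl < B < N.

Mg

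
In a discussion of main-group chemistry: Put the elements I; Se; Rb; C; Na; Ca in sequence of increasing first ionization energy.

Rb < Na < Ca < Se < I < C

Removing the outermost electron gets harder across a period and easier down a group.
These span different periods and groups, so the two trends combine.
Na > Rb: they share group 1; the group trend gives Na the larger value.
Ca > Na: period and group pull opposite ways; the across-period shift dominates (590 vs 496 kJ/mol).
Se > Ca: Se lies to the right of Ca in period 4, so the across-period effect alone puts Se higher.
I > Se: the two effects oppose for this pair; the across-period effect wins (1008 vs 941 kJ/mol).
C > I: the two effects oppose for this pair; the down-group effect wins (1086 vs 1008 kJ/mol).
Tabulated first ionization energy (kJ/mol): C 1086, Na 496, Ca 590, Se 941, Rb 403, I 1008.
So from lowest to highest: Rb < Na < Ca < Se < I < C.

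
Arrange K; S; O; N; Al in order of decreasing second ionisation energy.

After 1 electron has been removed, what remains? K⁺ is the bare [Ar] core; S⁺ still has 5 valence electrons; O⁺ still has 5 valence electrons; N⁺ still has 4 valence electrons; Al⁺ still has 2 valence electrons.
Usually core removal costs more than valence removal, but here the competition is close: a tightly held n=2 valence electron can cost more to remove than an n=3 core electron, so the actual values have to decide it.
Valence configurations: S⁺ [Ne]3s²3p³, O⁺ [He]2s²2p³, N⁺ [He]2s²2p², Al⁺ [Ne]3s².
Tabulated IE_2 (kJ/mol): K 3052, S 2252, O 3388, N 2856, Al 1817.
Hence IE_2: Al < S < N < K < O.

O > K > N > S > Al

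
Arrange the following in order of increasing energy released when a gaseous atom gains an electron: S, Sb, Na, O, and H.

H is in period 1, group 1; O is in period 2, group 16; Na is in period 3, group 1; S is in period 3, group 16; Sb is in period 5, group 15.
Atoms with high Z_eff and room in the valence shell (especially the halogens) have the most exothermic electron affinities.
These span different periods and groups, so the two trends combine.
H > Na: they share group 1; the group trend gives H the larger value.
Sb > H: the two effects oppose for this pair; the across-period effect wins (103 vs 73 kJ/mol).
O > Sb: relative to Sb, both the across-period and down-group shifts push O's electron affinity up.
S > O: this pair runs against the simple trend — see the exception note.
Note the exception: S has a higher electron affinity than O, contrary to the simple trend — the compact 2p subshell of O repels the added electron more than S's larger 3p does.
For reference (kJ/mol): H 73, O 141, Na 53, S 200, Sb 103.
So from lowest to highest: Na < H < Sb < O < S.

Na, H, Sb, O, S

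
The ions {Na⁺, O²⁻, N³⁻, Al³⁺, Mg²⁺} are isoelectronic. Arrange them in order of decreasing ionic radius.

All of these have 10 electrons, so size is governed by nuclear charge alone: the more protons, the stronger the pull on the same electron cloud, and the smaller the ion.
Nuclear charges: Al³⁺ (Z=13), Mg²⁺ (Z=12), Na⁺ (Z=11), O²⁻ (Z=8), N³⁻ (Z=7).
Largest to smallest: N³⁻ > O²⁻ > Na⁺ > Mg²⁺ > Al³⁺.

N³⁻, O²⁻, Na⁺, Mg²⁺, Al³⁺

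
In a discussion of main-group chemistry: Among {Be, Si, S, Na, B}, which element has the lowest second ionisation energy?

The second ionization energy removes an electron from the +1 ion. For each element: Be⁺ still has 1 valence electron; Si⁺ still has 3 valence electrons; S⁺ still has 5 valence electrons; Na⁺ is the bare [Ne] core; B⁺ still has 2 valence electrons.
Breaking into a closed-shell core is much more expensive than removing a leftover valence electron — Na has the largest IE_2 here.
Valence configurations: Be⁺ [He]2s¹, Si⁺ [Ne]3s²3p¹, S⁺ [Ne]3s²3p³, B⁺ [He]2s².
The numbers (kJ/mol): Be 1757, Si 1577, S 2252, Na 4562, B 2427.
Putting it together, IE_2: Si < Be < S < B < Na.

Si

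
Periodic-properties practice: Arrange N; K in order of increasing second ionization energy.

Consider each +1 ion: N⁺ still has 4 valence electrons; K⁺ is the bare [Ar] core.
Core electrons are held far more tightly than valence electrons, so K tops the IE_2 order.
Tabulated IE_2 (kJ/mol): N 2856, K 3052.
So the second ionization energies run N < K.

N < K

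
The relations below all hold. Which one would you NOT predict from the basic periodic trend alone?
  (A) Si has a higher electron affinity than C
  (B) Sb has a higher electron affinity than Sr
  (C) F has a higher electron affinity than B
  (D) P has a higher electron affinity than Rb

(A)

The general trend: electron affinity increases across a period and decreases down a group.
(A) Si (period 3, group 14) vs C (period 2, group 14): the stated order contradicts the simple trend.
(B) Sb (period 5, group 15) vs Sr (period 5, group 2): the stated order agrees with the simple trend.
(C) F (period 2, group 17) vs B (period 2, group 13): the stated order agrees with the simple trend.
(D) P (period 3, group 15) vs Rb (period 5, group 1): the stated order agrees with the simple trend.
The exception is (A): Si's larger, more diffuse 3p orbitals accept an added electron slightly more readily than C's compact 2p.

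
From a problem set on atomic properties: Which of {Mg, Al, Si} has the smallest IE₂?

Mg

IE_2 is the cost of taking one more electron from the +1 cation: Mg⁺ still has 1 valence electron; Al⁺ still has 2 valence electrons; Si⁺ still has 3 valence electrons.
All are still removing valence electrons, so compare the +1 ions as you would atoms: IE_2 generally rises across a period (higher Z_eff) and falls down a group (larger shell), subject to the usual subshell exceptions.
Valence configurations: Mg⁺ [Ne]3s¹, Al⁺ [Ne]3s², Si⁺ [Ne]3s²3p¹.
Si⁺ loses a lone 3p electron whereas Al⁺ must break into a filled 3s² pair, so IE_2(Al) > IE_2(Si) even though Si has the higher nuclear charge.
The numbers (kJ/mol): Mg 1451, Al 1817, Si 1577.
Overall IE_2 order: Mg < Si < Al.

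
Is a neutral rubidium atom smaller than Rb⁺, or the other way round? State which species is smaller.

Rb⁺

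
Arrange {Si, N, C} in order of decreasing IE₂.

N > C > Si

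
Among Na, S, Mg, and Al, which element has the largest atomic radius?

Na

Across a period the added protons contract the valence shell; down a group each new principal shell makes the atom larger.
All lie in period 3, so atomic radius increases right to left.
The largest atomic radius among these belongs to Na.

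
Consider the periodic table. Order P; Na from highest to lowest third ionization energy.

Na > P

Consider each +2 ion: P²⁺ still has 3 valence electrons; Na²⁺ is already 1 electron into the core.
Pulling an electron out of a noble-gas core costs far more than removing a remaining valence electron, so Na sits at the high end of IE_3.
Approximate IE_3 values (kJ/mol): P 2914, Na 6910.
Overall IE_3 order: P < Na.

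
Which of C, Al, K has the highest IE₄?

Al

Consider each +3 ion: C³⁺ still has 1 valence electron; Al³⁺ is the bare [Ne] core; K³⁺ is already 2 electrons into the core.
Usually core removal costs more than valence removal, but here the competition is close: a tightly held n=2 valence electron can cost more to remove than an n=3 core electron, so the actual values have to decide it.
The numbers (kJ/mol): C 6223, Al 11577, K 5877.
Putting it together, IE_4: K < C < Al.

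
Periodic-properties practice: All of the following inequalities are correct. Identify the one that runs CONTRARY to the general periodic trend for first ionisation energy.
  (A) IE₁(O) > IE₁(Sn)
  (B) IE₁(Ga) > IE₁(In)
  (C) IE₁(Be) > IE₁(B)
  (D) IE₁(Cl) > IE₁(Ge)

(C)

The general trend: first ionisation energy increases across a period and decreases down a group.
(A) O (period 2, group 16) vs Sn (period 5, group 14): the stated order agrees with the simple trend.
(B) Ga (period 4, group 13) vs In (period 5, group 13): the stated order agrees with the simple trend.
(C) Be (period 2, group 2) vs B (period 2, group 13): the stated order contradicts the simple trend.
(D) Cl (period 3, group 17) vs Ge (period 4, group 14): the stated order agrees with the simple trend.
The exception is (C): removing B's lone 2p electron is easier than breaking Be's filled 2s².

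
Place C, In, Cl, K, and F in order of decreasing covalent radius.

C is in period 2, group 14; F is in period 2, group 17; Cl is in period 3, group 17; K is in period 4, group 1; In is in period 5, group 13.
Radius decreases left→right (rising Z_eff, same n) and increases top→bottom (higher n).
Here both period and group differ, so the two effects have to be weighed against each other.
C > F: both are in period 2; the period trend gives C the larger value.
Cl > C: period and group pull opposite ways; the down-group shift dominates (99 vs 75 pm).
In > Cl: both effects reinforce here, so In is clearly the larger of the two.
K > In: the two effects oppose for this pair; the across-period effect wins (196 vs 142 pm).
Approximate values (pm): C 75, F 64, Cl 99, K 196, In 142.
So from largest to smallest: K > In > Cl > C > F.

K, In, Cl, C, F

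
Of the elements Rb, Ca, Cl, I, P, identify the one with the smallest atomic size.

Cl

P is in period 3, group 15; Cl is in period 3, group 17; Ca is in period 4, group 2; Rb is in period 5, group 1; I is in period 5, group 17.
Atomic radius shrinks across a period as nuclear charge pulls the same shell inward, and grows down a group as new shells are added.
These span different periods and groups, so the two trends combine.
P > Cl: P lies to the left of Cl in period 3, so the across-period effect alone puts P larger.
I > P: the two effects oppose for this pair; the down-group effect wins (133 vs 111 pm).
Ca > I: period and group pull opposite ways; the across-period shift dominates (171 vs 133 pm).
Rb > Ca: both effects reinforce here, so Rb is clearly the larger of the two.
Tabulated atomic radius (pm): P 111, Cl 99, Ca 171, Rb 210, I 133.
The smallest atomic size among these belongs to Cl.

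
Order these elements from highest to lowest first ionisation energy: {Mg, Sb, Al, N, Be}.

Be is in period 2, group 2; N is in period 2, group 15; Mg is in period 3, group 2; Al is in period 3, group 13; Sb is in period 5, group 15.
Removing the outermost electron gets harder across a period and easier down a group.
These span different periods and groups, so the two trends combine.
Mg > Al: this pair runs against the simple trend — see the exception note.
Sb > Mg: the two effects oppose for this pair; the across-period effect wins (831 vs 738 kJ/mol).
Be > Sb: the two effects oppose for this pair; the down-group effect wins (900 vs 831 kJ/mol).
N > Be: both are in period 2; the period trend gives N the larger value.
Note the exception: Mg has a higher first ionization energy than Al, contrary to the simple trend — Al's single 3p electron is easier to remove than one from Mg's filled 3s².
Tabulated first ionization energy (kJ/mol): Be 900, N 1402, Mg 738, Al 578, Sb 831.
So from highest to lowest: N > Be > Sb > Mg > Al.

N > Be > Sb > Mg > Al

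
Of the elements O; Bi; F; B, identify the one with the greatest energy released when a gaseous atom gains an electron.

F

Electron affinity generally becomes more exothermic across a period toward the halogens and less exothermic down a group.
Neither a single period nor a single group — weigh both effects.
Bi > B: period and group pull opposite ways; the across-period shift dominates (91 vs 27 kJ/mol).
O > Bi: relative to Bi, both the across-period and down-group shifts push O's electron affinity up.
F > O: both are in period 2; the period trend gives F the larger value.
For reference (kJ/mol): B 27, O 141, F 328, Bi 91.
The greatest energy released when a gaseous atom gains an electron among these belongs to F.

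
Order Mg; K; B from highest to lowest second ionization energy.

K, B, Mg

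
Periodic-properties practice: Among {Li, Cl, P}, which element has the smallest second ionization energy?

P

After 1 electron has been removed, what remains? Li⁺ is the bare [He] core; Cl⁺ still has 6 valence electrons; P⁺ still has 4 valence electrons.
Breaking into a closed-shell core is much more expensive than removing a leftover valence electron — Li has the largest IE_2 here.
Valence configurations: Cl⁺ [Ne]3s²3p⁴, P⁺ [Ne]3s²3p².
Approximate IE_2 values (kJ/mol): Li 7298, Cl 2298, P 1907.
Overall IE_2 order: P < Cl < Li.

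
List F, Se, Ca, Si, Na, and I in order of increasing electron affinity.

EA tends to increase across a period and decrease down a group, though the pattern is less regular than for IE or radius.
Here both period and group differ, so the two effects have to be weighed against each other.
Na > Ca: period and group pull opposite ways; the down-group shift dominates (53 vs 2 kJ/mol).
Si > Na: both are in period 3; the period trend gives Si the larger value.
Se > Si: period and group pull opposite ways; the across-period shift dominates (195 vs 134 kJ/mol).
I > Se: the two effects oppose for this pair; the across-period effect wins (295 vs 195 kJ/mol).
F > I: they share group 17; the group trend gives F the larger value.
Approximate values (kJ/mol): F 328, Na 53, Si 134, Ca 2, Se 195, I 295.
So from lowest to highest: Ca < Na < Si < Se < I < F.

Ca, Na, Si, Se, I, F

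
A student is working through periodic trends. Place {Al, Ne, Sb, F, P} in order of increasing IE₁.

Al < Sb < P < F < Ne

F is in period 2, group 17; Ne is in period 2, group 18; Al is in period 3, group 13; P is in period 3, group 15; Sb is in period 5, group 15.
IE₁ increases left→right with effective nuclear charge and decreases top→bottom as the valence shell moves farther out.
These span different periods and groups, so the two trends combine.
Sb > Al: period and group pull opposite ways; the across-period shift dominates (831 vs 578 kJ/mol).
P > Sb: P sits above Sb in group 15, so the down-group effect alone puts P higher.
F > P: both effects reinforce here, so F is clearly the higher of the two.
Ne > F: Ne lies to the right of F in period 2, so the across-period effect alone puts Ne higher.
For reference (kJ/mol): F 1681, Ne 2081, Al 578, P 1012, Sb 831.
So from lowest to highest: Al < Sb < P < F < Ne.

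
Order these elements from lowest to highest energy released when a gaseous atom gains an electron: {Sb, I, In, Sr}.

Sr < In < Sb < I

Sr is in period 5, group 2; In is in period 5, group 13; Sb is in period 5, group 15; I is in period 5, group 17.
EA tends to increase across a period and decrease down a group, though the pattern is less regular than for IE or radius.
All lie in period 5, so electron affinity increases left to right.
So from lowest to highest: Sr < In < Sb < I.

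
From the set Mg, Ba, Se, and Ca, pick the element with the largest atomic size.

Atomic radius shrinks across a period as nuclear charge pulls the same shell inward, and grows down a group as new shells are added.
Here both period and group differ, so the two effects have to be weighed against each other.
Mg > Se: period and group pull opposite ways; the across-period shift dominates (139 vs 116 pm).
Ca > Mg: Ca sits below Mg in group 2, so the down-group effect alone puts Ca larger.
Ba > Ca: Ba sits below Ca in group 2, so the down-group effect alone puts Ba larger.
Approximate values (pm): Mg 139, Ca 171, Se 116, Ba 196.
The largest atomic size among these belongs to Ba.

Ba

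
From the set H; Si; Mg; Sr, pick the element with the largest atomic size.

Sr

Radius decreases left→right (rising Z_eff, same n) and increases top→bottom (higher n).
These span different periods and groups, so the two trends combine.
Si > H: period and group pull opposite ways; the down-group shift dominates (116 vs 32 pm).
Mg > Si: both are in period 3; the period trend gives Mg the larger value.
Sr > Mg: Sr sits below Mg in group 2, so the down-group effect alone puts Sr larger.
For reference (pm): H 32, Mg 139, Si 116, Sr 185.
The largest atomic size among these belongs to Sr.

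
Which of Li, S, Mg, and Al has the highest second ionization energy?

After 1 electron has been removed, what remains? Li⁺ is the bare [He] core; S⁺ still has 5 valence electrons; Mg⁺ still has 1 valence electron; Al⁺ still has 2 valence electrons.
Core electrons are held far more tightly than valence electrons, so Li tops the IE_2 order.
Valence configurations: S⁺ [Ne]3s²3p³, Mg⁺ [Ne]3s¹, Al⁺ [Ne]3s².
Tabulated IE_2 (kJ/mol): Li 7298, S 2252, Mg 1451, Al 1817.
So the second ionization energies run Mg < Al < S < Li.

Li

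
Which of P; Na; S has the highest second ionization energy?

After 1 electron has been removed, what remains? P⁺ still has 4 valence electrons; Na⁺ is the bare [Ne] core; S⁺ still has 5 valence electrons.
Core electrons are held far more tightly than valence electrons, so Na tops the IE_2 order.
Valence configurations: P⁺ [Ne]3s²3p², S⁺ [Ne]3s²3p³.
Approximate IE_2 values (kJ/mol): P 1907, Na 4562, S 2252.
Overall IE_2 order: P < S < Na.

Na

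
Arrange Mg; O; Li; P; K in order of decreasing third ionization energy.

IE_3 is the cost of taking one more electron from the +2 cation: Mg²⁺ is the bare [Ne] core; O²⁺ still has 4 valence electrons; Li²⁺ is already 1 electron into the core; P²⁺ still has 3 valence electrons; K²⁺ is already 1 electron into the core.
Usually core removal costs more than valence removal, but here the competition is close: a tightly held n=2 valence electron can cost more to remove than an n=3 core electron, so the actual values have to decide it.
Valence configurations: O²⁺ [He]2s²2p², P²⁺ [Ne]3s²3p¹.
Approximate IE_3 values (kJ/mol): Mg 7733, O 5300, Li 11815, P 2914, K 4420.
Hence IE_3: P < K < O < Mg < Li.

Li, Mg, O, K, P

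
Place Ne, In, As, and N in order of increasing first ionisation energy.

In < As < N < Ne

First ionization energy rises across a period (greater Z_eff holds electrons more tightly) and falls down a group (valence electrons are farther from the nucleus).
Here both period and group differ, so the two effects have to be weighed against each other.
As > In: both effects reinforce here, so As is clearly the higher of the two.
N > As: they share group 15; the group trend gives N the larger value.
Ne > N: Ne lies to the right of N in period 2, so the across-period effect alone puts Ne higher.
Tabulated first ionization energy (kJ/mol): N 1402, Ne 2081, As 947, In 558.
So from lowest to highest: In < As < N < Ne.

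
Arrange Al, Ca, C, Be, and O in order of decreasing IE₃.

Be > O > Ca > C > Al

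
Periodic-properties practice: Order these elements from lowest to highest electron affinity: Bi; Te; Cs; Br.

Br is in period 4, group 17; Te is in period 5, group 16; Cs is in period 6, group 1; Bi is in period 6, group 15.
EA tends to increase across a period and decrease down a group, though the pattern is less regular than for IE or radius.
These span different periods and groups, so the two trends combine.
Bi > Cs: Bi lies to the right of Cs in period 6, so the across-period effect alone puts Bi higher.
Te > Bi: both effects reinforce here, so Te is clearly the higher of the two.
Br > Te: relative to Te, both the across-period and down-group shifts push Br's electron affinity up.
For reference (kJ/mol): Br 325, Te 190, Cs 46, Bi 91.
So from lowest to highest: Cs < Bi < Te < Br.

Cs, Bi, Te, Br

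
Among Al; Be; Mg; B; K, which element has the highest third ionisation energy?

Be

Consider each +2 ion: Al²⁺ still has 1 valence electron; Be²⁺ is the bare [He] core; Mg²⁺ is the bare [Ne] core; B²⁺ still has 1 valence electron; K²⁺ is already 1 electron into the core.
Core electrons are held far more tightly than valence electrons, so K, Mg and Be top the IE_3 order.
Valence configurations: Al²⁺ [Ne]3s¹, B²⁺ [He]2s¹.
Tabulated IE_3 (kJ/mol): Al 2745, Be 14849, Mg 7733, B 3660, K 4420.
Hence IE_3: Al < B < K < Mg < Be.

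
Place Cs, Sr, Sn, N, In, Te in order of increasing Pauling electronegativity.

Cs, Sr, In, Sn, Te, N

Smaller atoms with higher effective nuclear charge are more electronegative.
Neither a single period nor a single group — weigh both effects.
Sr > Cs: both effects reinforce here, so Sr is clearly the higher of the two.
In > Sr: both are in period 5; the period trend gives In the larger value.
Sn > In: Sn lies to the right of In in period 5, so the across-period effect alone puts Sn higher.
Te > Sn: both are in period 5; the period trend gives Te the larger value.
N > Te: period and group pull opposite ways; the down-group shift dominates (3.04 vs 2.10).
Tabulated electronegativity (Pauling): N 3.04, Sr 0.95, In 1.78, Sn 1.96, Te 2.10, Cs 0.79.
So from lowest to highest: Cs < Sr < In < Sn < Te < N.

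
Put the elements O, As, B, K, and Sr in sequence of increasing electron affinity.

Atoms with high Z_eff and room in the valence shell (especially the halogens) have the most exothermic electron affinities.
Neither a single period nor a single group — weigh both effects.
B > Sr: both effects reinforce here, so B is clearly the higher of the two.
K > B: this pair runs against the simple trend — see the exception note.
As > K: both are in period 4; the period trend gives As the larger value.
O > As: relative to As, both the across-period and down-group shifts push O's electron affinity up.
Note the exception: K has a higher electron affinity than B, contrary to the simple trend — B's ns²np¹ configuration gives only a small electron affinity — the sparsely filled np subshell binds an added electron weakly.
Approximate values (kJ/mol): B 27, O 141, K 48, As 78, Sr 5.
So from lowest to highest: Sr < B < K < As < O.

Sr < B < K < As < O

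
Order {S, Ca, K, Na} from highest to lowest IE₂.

Na > K > S > Ca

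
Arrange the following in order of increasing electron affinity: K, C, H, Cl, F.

K < H < C < F < Cl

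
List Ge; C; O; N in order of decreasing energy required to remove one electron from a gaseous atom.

N, O, C, Ge

C is in period 2, group 14; N is in period 2, group 15; O is in period 2, group 16; Ge is in period 4, group 14.
IE₁ increases left→right with effective nuclear charge and decreases top→bottom as the valence shell moves farther out.
These span different periods and groups, so the two trends combine.
C > Ge: they share group 14; the group trend gives C the larger value.
O > C: both are in period 2; the period trend gives O the larger value.
N > O: this pair runs against the simple trend — see the exception note.
Note the exception: N has a higher first ionization energy than O, contrary to the simple trend — pairing an electron in O's 2p⁴ costs repulsion energy, so O ionizes more easily than half-filled N (2p³).
Approximate values (kJ/mol): C 1086, N 1402, O 1314, Ge 762.
So from highest to lowest: N > O > C > Ge.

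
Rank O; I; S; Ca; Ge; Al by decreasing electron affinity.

Electron affinity generally becomes more exothermic across a period toward the halogens and less exothermic down a group.
These span different periods and groups, so the two trends combine.
Al > Ca: relative to Ca, both the across-period and down-group shifts push Al's electron affinity up.
Ge > Al: period and group pull opposite ways; the across-period shift dominates (119 vs 42 kJ/mol).
O > Ge: relative to Ge, both the across-period and down-group shifts push O's electron affinity up.
S > O: this pair runs against the simple trend — see the exception note.
I > S: period and group pull opposite ways; the across-period shift dominates (295 vs 200 kJ/mol).
Note the exception: S has a higher electron affinity than O, contrary to the simple trend — the compact 2p subshell of O repels the added electron more than S's larger 3p does.
Approximate values (kJ/mol): O 141, Al 42, S 200, Ca 2, Ge 119, I 295.
So from highest to lowest: I > S > O > Ge > Al > Ca.

I, S, O, Ge, Al, Ca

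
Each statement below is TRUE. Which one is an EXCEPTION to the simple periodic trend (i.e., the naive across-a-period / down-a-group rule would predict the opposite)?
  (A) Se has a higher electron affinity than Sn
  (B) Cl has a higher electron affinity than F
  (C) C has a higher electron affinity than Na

(B)

The general trend: electron affinity increases across a period and decreases down a group.
(A) Se (period 4, group 16) vs Sn (period 5, group 14): the stated order agrees with the simple trend.
(B) Cl (period 3, group 17) vs F (period 2, group 17): the stated order contradicts the simple trend.
(C) C (period 2, group 14) vs Na (period 3, group 1): the stated order agrees with the simple trend.
The exception is (B): F's small 2p subshell makes the incoming electron feel strong e⁻–e⁻ repulsion, so Cl actually releases more energy on gaining an electron.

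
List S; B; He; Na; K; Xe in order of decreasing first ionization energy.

He > Xe > S > B > Na > K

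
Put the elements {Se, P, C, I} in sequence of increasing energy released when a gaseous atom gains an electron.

C is in period 2, group 14; P is in period 3, group 15; Se is in period 4, group 16; I is in period 5, group 17.
EA tends to increase across a period and decrease down a group, though the pattern is less regular than for IE or radius.
A diagonal step moves right (one effect) and down (the opposite effect) at once.
C > P: the two effects oppose for this pair; the down-group effect wins (122 vs 72 kJ/mol).
Se > C: period and group pull opposite ways; the across-period shift dominates (195 vs 122 kJ/mol).
I > Se: period and group pull opposite ways; the across-period shift dominates (295 vs 195 kJ/mol).
Tabulated electron affinity (kJ/mol): C 122, P 72, Se 195, I 295.
So from lowest to highest: P < C < Se < I.

P, C, Se, I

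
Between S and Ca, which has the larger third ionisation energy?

The third ionization energy removes an electron from the +2 ion. For each element: S²⁺ still has 4 valence electrons; Ca²⁺ is the bare [Ar] core.
Core electrons are held far more tightly than valence electrons, so Ca tops the IE_3 order.
Approximate IE_3 values (kJ/mol): S 3357, Ca 4912.
Overall IE_3 order: S < Ca.

Ca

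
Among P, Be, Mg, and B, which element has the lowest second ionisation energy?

IE_2 is the cost of taking one more electron from the +1 cation: P⁺ still has 4 valence electrons; Be⁺ still has 1 valence electron; Mg⁺ still has 1 valence electron; B⁺ still has 2 valence electrons.
All are still removing valence electrons, so compare the +1 ions as you would atoms: IE_2 generally rises across a period (higher Z_eff) and falls down a group (larger shell), subject to the usual subshell exceptions.
Valence configurations: P⁺ [Ne]3s²3p², Be⁺ [He]2s¹, Mg⁺ [Ne]3s¹, B⁺ [He]2s².
Tabulated IE_2 (kJ/mol): P 1907, Be 1757, Mg 1451, B 2427.
Hence IE_2: Mg < Be < P < B.

Mg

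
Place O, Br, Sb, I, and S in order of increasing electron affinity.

Sb < O < S < I < Br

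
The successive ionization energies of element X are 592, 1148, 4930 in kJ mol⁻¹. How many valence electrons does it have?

2

Look for the largest jump between consecutive ionization energies: IE3/IE2 ≈ 4.3, far larger than any earlier ratio.
That jump marks the point where a core electron is being removed. So the atom has 2 valence electrons.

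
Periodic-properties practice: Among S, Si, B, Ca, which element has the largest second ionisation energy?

B

Consider each +1 ion: S⁺ still has 5 valence electrons; Si⁺ still has 3 valence electrons; B⁺ still has 2 valence electrons; Ca⁺ still has 1 valence electron.
All are still removing valence electrons, so compare the +1 ions as you would atoms: IE_2 generally rises across a period (higher Z_eff) and falls down a group (larger shell), subject to the usual subshell exceptions.
Valence configurations: S⁺ [Ne]3s²3p³, Si⁺ [Ne]3s²3p¹, B⁺ [He]2s², Ca⁺ [Ar]4s¹.
The numbers (kJ/mol): S 2252, Si 1577, B 2427, Ca 1145.
Putting it together, IE_2: Ca < Si < S < B.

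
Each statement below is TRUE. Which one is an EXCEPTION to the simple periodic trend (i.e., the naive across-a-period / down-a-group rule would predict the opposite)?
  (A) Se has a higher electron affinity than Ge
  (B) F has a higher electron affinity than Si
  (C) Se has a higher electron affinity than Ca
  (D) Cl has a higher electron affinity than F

The general trend: electron affinity increases across a period and decreases down a group.
(A) Se (period 4, group 16) vs Ge (period 4, group 14): the stated order agrees with the simple trend.
(B) F (period 2, group 17) vs Si (period 3, group 14): the stated order agrees with the simple trend.
(C) Se (period 4, group 16) vs Ca (period 4, group 2): the stated order agrees with the simple trend.
(D) Cl (period 3, group 17) vs F (period 2, group 17): the stated order contradicts the simple trend.
The exception is (D): F's small 2p subshell makes the incoming electron feel strong e⁻–e⁻ repulsion, so Cl actually releases more energy on gaining an electron.

(D)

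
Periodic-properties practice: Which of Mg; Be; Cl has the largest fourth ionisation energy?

Be

Consider each +3 ion: Mg³⁺ is already 1 electron into the core; Be³⁺ is already 1 electron into the core; Cl³⁺ still has 4 valence electrons.
Pulling an electron out of a noble-gas core costs far more than removing a remaining valence electron, so Mg and Be sit at the high end of IE_4.
Approximate IE_4 values (kJ/mol): Mg 10543, Be 21007, Cl 5159.
Overall IE_4 order: Cl < Mg < Be.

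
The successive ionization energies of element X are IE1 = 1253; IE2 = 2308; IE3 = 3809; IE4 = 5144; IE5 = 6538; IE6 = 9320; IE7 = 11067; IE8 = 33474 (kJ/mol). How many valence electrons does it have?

7

Look for the largest jump between consecutive ionization energies: IE8/IE7 ≈ 3.0, far larger than any earlier ratio.
That jump marks the point where a core electron is being removed. So the atom has 7 valence electrons.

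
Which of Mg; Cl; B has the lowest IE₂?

Mg

Consider each +1 ion: Mg⁺ still has 1 valence electron; Cl⁺ still has 6 valence electrons; B⁺ still has 2 valence electrons.
All are still removing valence electrons, so compare the +1 ions as you would atoms: IE_2 generally rises across a period (higher Z_eff) and falls down a group (larger shell), subject to the usual subshell exceptions.
Valence configurations: Mg⁺ [Ne]3s¹, Cl⁺ [Ne]3s²3p⁴, B⁺ [He]2s².
Tabulated IE_2 (kJ/mol): Mg 1451, Cl 2298, B 2427.
Putting it together, IE_2: Mg < Cl < B.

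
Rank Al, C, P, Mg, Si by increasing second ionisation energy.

Mg, Si, Al, P, C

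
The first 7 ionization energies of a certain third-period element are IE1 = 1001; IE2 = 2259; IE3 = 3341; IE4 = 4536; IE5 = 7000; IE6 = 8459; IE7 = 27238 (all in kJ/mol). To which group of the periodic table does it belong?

Look for the largest jump between consecutive ionization energies: IE7/IE6 ≈ 3.2, far larger than any earlier ratio.
That jump marks the point where a core electron is being removed. So the atom has 6 valence electrons.
A main-group element with 6 valence electrons is in group 16.

Group 16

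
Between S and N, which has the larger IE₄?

N

IE_4 is the cost of taking one more electron from the +3 cation: S³⁺ still has 3 valence electrons; N³⁺ still has 2 valence electrons.
All are still removing valence electrons, so compare the +3 ions as you would atoms: IE_4 generally rises across a period (higher Z_eff) and falls down a group (larger shell), subject to the usual subshell exceptions.
Valence configurations: S³⁺ [Ne]3s²3p¹, N³⁺ [He]2s².
Tabulated IE_4 (kJ/mol): S 4556, N 7475.
Overall IE_4 order: S < N.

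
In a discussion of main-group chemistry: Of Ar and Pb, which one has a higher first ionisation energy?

Ar

Ar is in period 3, group 18; Pb is in period 6, group 14.
First ionization energy rises across a period (greater Z_eff holds electrons more tightly) and falls down a group (valence electrons are farther from the nucleus).
These span different periods and groups, so the two trends combine.
Ar > Pb: both effects reinforce here, so Ar is clearly the higher of the two.
Tabulated first ionization energy (kJ/mol): Ar 1521, Pb 716.
So Ar has the higher first ionisation energy (Ar > Pb).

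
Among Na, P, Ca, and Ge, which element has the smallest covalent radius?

P

Moving right in a period, electrons are added to the same shell under a stronger nuclear pull, so atoms get smaller; moving down, a new shell is opened and atoms get larger.
Neither a single period nor a single group — weigh both effects.
Ge > P: relative to P, both the across-period and down-group shifts push Ge's atomic radius up.
Na > Ge: the two effects oppose for this pair; the across-period effect wins (155 vs 121 pm).
Ca > Na: the two effects oppose for this pair; the down-group effect wins (171 vs 155 pm).
Approximate values (pm): Na 155, P 111, Ca 171, Ge 121.
The smallest covalent radius among these belongs to P.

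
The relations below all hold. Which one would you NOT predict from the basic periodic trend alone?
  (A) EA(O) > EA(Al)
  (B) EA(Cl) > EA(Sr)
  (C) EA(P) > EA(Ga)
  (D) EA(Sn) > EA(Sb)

(D)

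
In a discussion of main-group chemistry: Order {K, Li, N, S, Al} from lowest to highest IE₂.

Al < S < N < K < Li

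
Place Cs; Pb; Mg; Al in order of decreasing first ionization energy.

Mg > Pb > Al > Cs

Mg is in period 3, group 2; Al is in period 3, group 13; Cs is in period 6, group 1; Pb is in period 6, group 14.
IE₁ increases left→right with effective nuclear charge and decreases top→bottom as the valence shell moves farther out.
Here both period and group differ, so the two effects have to be weighed against each other.
Al > Cs: relative to Cs, both the across-period and down-group shifts push Al's first ionization energy up.
Pb > Al: period and group pull opposite ways; the across-period shift dominates (716 vs 578 kJ/mol).
Mg > Pb: period and group pull opposite ways; the down-group shift dominates (738 vs 716 kJ/mol).
Note the exception: Mg has a higher first ionization energy than Al, contrary to the simple trend — Al's single 3p electron is easier to remove than one from Mg's filled 3s².
Approximate values (kJ/mol): Mg 738, Al 578, Cs 376, Pb 716.
So from highest to lowest: Mg > Pb > Al > Cs.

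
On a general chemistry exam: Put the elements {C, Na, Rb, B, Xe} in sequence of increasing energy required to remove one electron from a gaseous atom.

Rb < Na < B < C < Xe

B is in period 2, group 13; C is in period 2, group 14; Na is in period 3, group 1; Rb is in period 5, group 1; Xe is in period 5, group 18.
Removing the outermost electron gets harder across a period and easier down a group.
Neither a single period nor a single group — weigh both effects.
Na > Rb: they share group 1; the group trend gives Na the larger value.
B > Na: both effects reinforce here, so B is clearly the higher of the two.
C > B: C lies to the right of B in period 2, so the across-period effect alone puts C higher.
Xe > C: period and group pull opposite ways; the across-period shift dominates (1170 vs 1086 kJ/mol).
Tabulated first ionization energy (kJ/mol): B 801, C 1086, Na 496, Rb 403, Xe 1170.
So from lowest to highest: Rb < Na < B < C < Xe.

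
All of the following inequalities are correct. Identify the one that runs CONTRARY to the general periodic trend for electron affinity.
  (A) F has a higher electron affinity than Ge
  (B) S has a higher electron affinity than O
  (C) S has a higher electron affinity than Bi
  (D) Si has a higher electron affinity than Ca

(B)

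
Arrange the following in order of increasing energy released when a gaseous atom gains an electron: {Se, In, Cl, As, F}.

In < As < Se < F < Cl

F is in period 2, group 17; Cl is in period 3, group 17; As is in period 4, group 15; Se is in period 4, group 16; In is in period 5, group 13.
EA tends to increase across a period and decrease down a group, though the pattern is less regular than for IE or radius.
Neither a single period nor a single group — weigh both effects.
As > In: both effects reinforce here, so As is clearly the higher of the two.
Se > As: both are in period 4; the period trend gives Se the larger value.
F > Se: relative to Se, both the across-period and down-group shifts push F's electron affinity up.
Cl > F: this pair runs against the simple trend — see the exception note.
Note the exception: Cl has a higher electron affinity than F, contrary to the simple trend — F's small 2p subshell makes the incoming electron feel strong e⁻–e⁻ repulsion, so Cl actually releases more energy on gaining an electron.
Approximate values (kJ/mol): F 328, Cl 349, As 78, Se 195, In 29.
So from lowest to highest: In < As < Se < F < Cl.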